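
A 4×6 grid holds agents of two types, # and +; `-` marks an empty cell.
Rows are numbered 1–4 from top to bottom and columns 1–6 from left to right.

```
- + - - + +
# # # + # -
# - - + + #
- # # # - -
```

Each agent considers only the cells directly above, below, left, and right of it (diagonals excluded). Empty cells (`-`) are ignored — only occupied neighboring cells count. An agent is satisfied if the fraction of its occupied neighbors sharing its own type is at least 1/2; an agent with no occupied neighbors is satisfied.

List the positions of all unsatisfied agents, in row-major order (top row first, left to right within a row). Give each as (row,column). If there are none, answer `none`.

Row 1: (1,2)+ 0/1 not · (1,5)+ 1/2 satisfied · (1,6)+ 1/1 satisfied
Row 2: (2,1)# 2/2 satisfied · (2,2)# 2/3 satisfied · (2,3)# 1/2 satisfied · (2,4)+ 1/3 not · (2,5)# 0/3 not
Row 3: (3,1)# 1/1 satisfied · (3,4)+ 2/3 satisfied · (3,5)+ 1/3 not · (3,6)# 0/1 not
Row 4: (4,2)# 1/1 satisfied · (4,3)# 2/2 satisfied · (4,4)# 1/2 satisfied

(1,2), (2,4), (2,5), (3,5), (3,6)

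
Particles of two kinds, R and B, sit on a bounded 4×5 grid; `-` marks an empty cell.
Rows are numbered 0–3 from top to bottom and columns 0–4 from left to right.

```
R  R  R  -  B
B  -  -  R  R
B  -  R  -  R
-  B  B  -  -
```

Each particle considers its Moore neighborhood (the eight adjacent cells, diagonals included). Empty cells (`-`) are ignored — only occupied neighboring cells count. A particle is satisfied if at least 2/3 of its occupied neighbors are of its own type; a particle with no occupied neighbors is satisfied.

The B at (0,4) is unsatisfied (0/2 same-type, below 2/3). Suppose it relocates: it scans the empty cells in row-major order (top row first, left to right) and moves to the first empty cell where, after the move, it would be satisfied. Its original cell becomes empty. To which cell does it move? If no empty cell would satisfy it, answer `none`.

(2,1)

Vacating (0,4). Empty cells in order:
  (0,3): 0/3 same-type → still unsatisfied.
  (1,1): 2/6 same-type → still unsatisfied.
  (1,2): 0/4 same-type → still unsatisfied.
  (2,1): 4/5 same-type → satisfied — stop here.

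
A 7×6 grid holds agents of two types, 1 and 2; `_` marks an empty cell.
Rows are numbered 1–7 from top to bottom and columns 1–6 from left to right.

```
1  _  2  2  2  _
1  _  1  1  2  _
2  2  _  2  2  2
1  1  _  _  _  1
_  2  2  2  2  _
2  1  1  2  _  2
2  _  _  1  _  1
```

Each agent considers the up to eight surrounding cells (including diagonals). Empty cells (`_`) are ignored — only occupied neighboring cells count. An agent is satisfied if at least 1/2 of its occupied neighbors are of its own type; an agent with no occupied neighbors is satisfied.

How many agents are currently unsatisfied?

13

(1,1)1 1/1 satisfied
(1,3)2 1/3 not
(1,4)2 3/5 satisfied
(1,5)2 2/3 satisfied
(2,1)1 1/3 not
(2,3)1 1/5 not
(2,4)1 1/7 not
(2,5)2 5/6 satisfied
(3,1)2 1/4 not
(3,2)2 1/5 not
(3,4)2 2/4 satisfied
(3,5)2 3/5 satisfied
(3,6)2 2/3 satisfied
(4,1)1 1/4 not
(4,2)1 1/5 not
(4,6)1 0/3 not
(5,2)2 2/6 not
(5,3)2 3/6 satisfied
(5,4)2 3/4 satisfied
(5,5)2 3/4 satisfied
(6,1)2 2/3 satisfied
(6,2)1 1/5 not
(6,3)1 2/6 not
(6,4)2 3/5 satisfied
(6,6)2 1/2 satisfied
(7,1)2 1/2 satisfied
(7,4)1 1/2 satisfied
(7,6)1 0/1 not
Unsatisfied: (1,3), (2,1), (2,3), (2,4), (3,1), (3,2), (4,1), (4,2), (4,6), (5,2), (6,2), (6,3), (7,6) — 13 in total.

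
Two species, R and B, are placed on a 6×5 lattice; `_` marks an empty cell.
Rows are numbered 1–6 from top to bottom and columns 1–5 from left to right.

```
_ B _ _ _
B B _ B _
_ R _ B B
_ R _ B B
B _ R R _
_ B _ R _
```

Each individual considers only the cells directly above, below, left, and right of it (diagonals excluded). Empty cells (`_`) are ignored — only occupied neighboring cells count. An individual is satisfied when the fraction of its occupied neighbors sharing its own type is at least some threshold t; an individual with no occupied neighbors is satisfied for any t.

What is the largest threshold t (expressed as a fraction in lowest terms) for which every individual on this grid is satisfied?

(1,2)B 1/1
(2,1)B 1/1
(2,2)B 2/3
(2,4)B 1/1
(3,2)R 1/2
(3,4)B 3/3
(3,5)B 2/2
(4,2)R 1/1
(4,4)B 2/3
(4,5)B 2/2
(5,1)B — no occupied neighbors
(5,3)R 1/1
(5,4)R 2/3
(6,2)B — no occupied neighbors
(6,4)R 1/1
The smallest same-type fraction is 1/2 at (3,2), which reduces to 1/2. Any threshold above that leaves this individual unsatisfied.

1/2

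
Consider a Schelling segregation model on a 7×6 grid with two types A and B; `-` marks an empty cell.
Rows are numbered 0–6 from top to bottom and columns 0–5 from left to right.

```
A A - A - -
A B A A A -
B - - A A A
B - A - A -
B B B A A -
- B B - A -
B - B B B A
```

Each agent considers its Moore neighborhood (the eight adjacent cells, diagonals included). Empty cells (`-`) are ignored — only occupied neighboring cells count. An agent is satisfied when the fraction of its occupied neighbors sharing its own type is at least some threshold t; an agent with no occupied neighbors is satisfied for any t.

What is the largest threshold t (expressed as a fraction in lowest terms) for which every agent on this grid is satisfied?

1/5

(0,0)A 2/3
(0,1)A 3/4
(0,3)A 3/3
(1,0)A 2/4
(1,1)B 1/5
(1,2)A 4/5
(1,3)A 5/5
(1,4)A 5/5
(2,0)B 2/3
(2,3)A 6/6
(2,4)A 5/5
(2,5)A 3/3
(3,0)B 3/3
(3,2)A 2/4
(3,4)A 5/5
(4,0)B 3/3
(4,1)B 5/6
(4,2)B 3/5
(4,3)A 4/6
(4,4)A 3/3
(5,1)B 6/6
(5,2)B 5/6
(5,4)A 3/5
(6,0)B 1/1
(6,2)B 3/3
(6,3)B 3/4
(6,4)B 1/3
(6,5)A 1/2
The smallest same-type fraction is 1/5 at (1,1), which reduces to 1/5. Any threshold above that leaves this agent unsatisfied.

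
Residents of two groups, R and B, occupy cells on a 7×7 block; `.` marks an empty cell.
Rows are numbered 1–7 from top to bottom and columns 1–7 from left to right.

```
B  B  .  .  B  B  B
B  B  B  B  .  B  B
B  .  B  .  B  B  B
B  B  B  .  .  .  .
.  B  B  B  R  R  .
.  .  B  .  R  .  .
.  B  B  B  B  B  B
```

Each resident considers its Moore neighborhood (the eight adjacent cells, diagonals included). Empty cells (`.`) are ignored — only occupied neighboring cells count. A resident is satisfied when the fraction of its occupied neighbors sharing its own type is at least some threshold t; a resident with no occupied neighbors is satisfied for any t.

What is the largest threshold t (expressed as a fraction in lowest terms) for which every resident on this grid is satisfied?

1/3

(1,1)B 3/3
(1,2)B 4/4
(1,5)B 3/3
(1,6)B 4/4
(1,7)B 3/3
(2,1)B 4/4
(2,2)B 6/6
(2,3)B 4/4
(2,4)B 4/4
(2,6)B 7/7
(2,7)B 5/5
(3,1)B 4/4
(3,3)B 5/5
(3,5)B 3/3
(3,6)B 4/4
(3,7)B 3/3
(4,1)B 3/3
(4,2)B 6/6
(4,3)B 5/5
(5,2)B 5/5
(5,3)B 5/5
(5,4)B 3/5
(5,5)R 2/3
(5,6)R 2/2
(6,3)B 6/6
(6,5)R 2/6
(7,2)B 2/2
(7,3)B 3/3
(7,4)B 3/4
(7,5)B 2/3
(7,6)B 2/3
(7,7)B 1/1
The smallest same-type fraction is 2/6 at (6,5), which reduces to 1/3. Any threshold above that leaves this resident unsatisfied.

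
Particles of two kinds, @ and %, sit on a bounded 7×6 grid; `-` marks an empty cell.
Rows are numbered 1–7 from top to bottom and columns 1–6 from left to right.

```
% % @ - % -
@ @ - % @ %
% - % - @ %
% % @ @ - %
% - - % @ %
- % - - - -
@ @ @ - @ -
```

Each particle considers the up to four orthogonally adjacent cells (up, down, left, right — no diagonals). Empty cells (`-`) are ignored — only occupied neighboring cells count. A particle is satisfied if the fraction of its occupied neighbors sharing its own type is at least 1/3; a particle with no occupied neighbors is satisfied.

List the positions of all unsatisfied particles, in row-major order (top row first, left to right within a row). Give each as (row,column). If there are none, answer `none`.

Row 1: (1,1)% 1/2 satisfied · (1,2)% 1/3 satisfied · (1,3)@ 0/1 not · (1,5)% 0/1 not
Row 2: (2,1)@ 1/3 satisfied · (2,2)@ 1/2 satisfied · (2,4)% 0/1 not · (2,5)@ 1/4 not · (2,6)% 1/2 satisfied
Row 3: (3,1)% 1/2 satisfied · (3,3)% 0/1 not · (3,5)@ 1/2 satisfied · (3,6)% 2/3 satisfied
Row 4: (4,1)% 3/3 satisfied · (4,2)% 1/2 satisfied · (4,3)@ 1/3 satisfied · (4,4)@ 1/2 satisfied · (4,6)% 2/2 satisfied
Row 5: (5,1)% 1/1 satisfied · (5,4)% 0/2 not · (5,5)@ 0/2 not · (5,6)% 1/2 satisfied
Row 6: (6,2)% 0/1 not
Row 7: (7,1)@ 1/1 satisfied · (7,2)@ 2/3 satisfied · (7,3)@ 1/1 satisfied · (7,5)@ 0/0 satisfied

(1,3), (1,5), (2,4), (2,5), (3,3), (5,4), (5,5), (6,2)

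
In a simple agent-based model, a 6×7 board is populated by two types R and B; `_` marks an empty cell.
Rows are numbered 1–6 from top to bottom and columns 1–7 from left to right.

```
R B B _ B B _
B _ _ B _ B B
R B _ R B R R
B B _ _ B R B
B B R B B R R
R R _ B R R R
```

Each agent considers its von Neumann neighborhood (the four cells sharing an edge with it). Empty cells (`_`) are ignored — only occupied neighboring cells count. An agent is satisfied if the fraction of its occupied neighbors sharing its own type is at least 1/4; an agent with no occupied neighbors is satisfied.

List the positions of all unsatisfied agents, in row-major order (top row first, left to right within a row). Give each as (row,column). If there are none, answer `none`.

(1,1), (2,1), (2,4), (3,1), (3,4), (4,7), (5,3)

(1,1)R 0/2 unhappy
(1,2)B 1/2 ok
(1,3)B 1/1 ok
(1,5)B 1/1 ok
(1,6)B 2/2 ok
(2,1)B 0/2 unhappy
(2,4)B 0/1 unhappy
(2,6)B 2/3 ok
(2,7)B 1/2 ok
(3,1)R 0/3 unhappy
(3,2)B 1/2 ok
(3,4)R 0/2 unhappy
(3,5)B 1/3 ok
(3,6)R 2/4 ok
(3,7)R 1/3 ok
(4,1)B 2/3 ok
(4,2)B 3/3 ok
(4,5)B 2/3 ok
(4,6)R 2/4 ok
(4,7)B 0/3 unhappy
(5,1)B 2/3 ok
(5,2)B 2/4 ok
(5,3)R 0/2 unhappy
(5,4)B 2/3 ok
(5,5)B 2/4 ok
(5,6)R 3/4 ok
(5,7)R 2/3 ok
(6,1)R 1/2 ok
(6,2)R 1/2 ok
(6,4)B 1/2 ok
(6,5)R 1/3 ok
(6,6)R 3/3 ok
(6,7)R 2/2 ok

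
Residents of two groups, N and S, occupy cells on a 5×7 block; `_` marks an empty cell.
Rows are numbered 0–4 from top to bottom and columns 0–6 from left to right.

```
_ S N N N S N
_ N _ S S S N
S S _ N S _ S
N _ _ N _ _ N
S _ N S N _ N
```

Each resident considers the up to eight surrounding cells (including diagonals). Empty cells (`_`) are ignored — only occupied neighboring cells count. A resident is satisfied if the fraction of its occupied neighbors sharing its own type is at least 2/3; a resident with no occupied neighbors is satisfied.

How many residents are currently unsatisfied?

23

(0,1)S 0/2 ✗
(0,2)N 2/4 ✗
(0,3)N 2/4 ✗
(0,4)N 1/5 ✗
(0,5)S 2/5 ✗
(0,6)N 1/3 ✗
(1,1)N 1/4 ✗
(1,3)S 2/6 ✗
(1,4)S 4/7 ✗
(1,5)S 4/7 ✗
(1,6)N 1/4 ✗
(2,0)S 1/3 ✗
(2,1)S 1/3 ✗
(2,3)N 1/4 ✗
(2,4)S 3/5 ✗
(2,6)S 1/3 ✗
(3,0)N 0/3 ✗
(3,3)N 3/5 ✗
(3,6)N 1/2 ✗
(4,0)S 0/1 ✗
(4,2)N 1/2 ✗
(4,3)S 0/3 ✗
(4,4)N 1/2 ✗
(4,6)N 1/1 ✓
Unsatisfied: (0,1), (0,2), (0,3), (0,4), (0,5), (0,6), (1,1), (1,3), (1,4), (1,5), (1,6), (2,0), (2,1), (2,3), (2,4), (2,6), (3,0), (3,3), (3,6), (4,0), (4,2), (4,3), (4,4) — 23 in total.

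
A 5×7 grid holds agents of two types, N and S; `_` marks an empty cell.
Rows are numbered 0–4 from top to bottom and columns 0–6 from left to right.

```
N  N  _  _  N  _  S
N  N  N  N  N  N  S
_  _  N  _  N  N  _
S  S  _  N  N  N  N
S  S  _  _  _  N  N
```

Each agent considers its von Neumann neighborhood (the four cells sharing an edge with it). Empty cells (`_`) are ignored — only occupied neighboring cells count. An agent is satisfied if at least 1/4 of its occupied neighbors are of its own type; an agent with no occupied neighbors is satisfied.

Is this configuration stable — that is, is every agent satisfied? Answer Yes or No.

Yes

(0,0)N 2/2 ✓
(0,1)N 2/2 ✓
(0,4)N 1/1 ✓
(0,6)S 1/1 ✓
(1,0)N 2/2 ✓
(1,1)N 3/3 ✓
(1,2)N 3/3 ✓
(1,3)N 2/2 ✓
(1,4)N 4/4 ✓
(1,5)N 2/3 ✓
(1,6)S 1/2 ✓
(2,2)N 1/1 ✓
(2,4)N 3/3 ✓
(2,5)N 3/3 ✓
(3,0)S 2/2 ✓
(3,1)S 2/2 ✓
(3,3)N 1/1 ✓
(3,4)N 3/3 ✓
(3,5)N 4/4 ✓
(3,6)N 2/2 ✓
(4,0)S 2/2 ✓
(4,1)S 2/2 ✓
(4,5)N 2/2 ✓
(4,6)N 2/2 ✓
All meet the threshold, so the configuration is stable.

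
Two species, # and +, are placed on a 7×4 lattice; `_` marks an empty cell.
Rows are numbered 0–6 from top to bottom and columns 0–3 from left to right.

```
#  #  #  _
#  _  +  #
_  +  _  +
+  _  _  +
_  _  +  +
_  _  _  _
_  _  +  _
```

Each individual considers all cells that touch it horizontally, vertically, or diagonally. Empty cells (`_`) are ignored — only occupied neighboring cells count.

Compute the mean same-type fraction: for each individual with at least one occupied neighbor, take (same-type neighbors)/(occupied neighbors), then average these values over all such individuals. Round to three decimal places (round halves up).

(0,0)# 2/2
(0,1)# 3/4
(0,2)# 2/3
(1,0)# 2/3
(1,2)+ 2/5
(1,3)# 1/3
(2,1)+ 2/3
(2,3)+ 2/3
(3,0)+ 1/1
(3,3)+ 3/3
(4,2)+ 2/2
(4,3)+ 2/2
(6,2)+ — no occupied neighbors
Sum over 12 individuals: 2/2 + 3/4 + 2/3 + 2/3 + 2/5 + 1/3 + 2/3 + 2/3 + 1/1 + 3/3 + 2/2 + 2/2 = 183/20; mean = 183/20 ÷ 12 = 61/80 = 0.7625 → 0.763.

0.763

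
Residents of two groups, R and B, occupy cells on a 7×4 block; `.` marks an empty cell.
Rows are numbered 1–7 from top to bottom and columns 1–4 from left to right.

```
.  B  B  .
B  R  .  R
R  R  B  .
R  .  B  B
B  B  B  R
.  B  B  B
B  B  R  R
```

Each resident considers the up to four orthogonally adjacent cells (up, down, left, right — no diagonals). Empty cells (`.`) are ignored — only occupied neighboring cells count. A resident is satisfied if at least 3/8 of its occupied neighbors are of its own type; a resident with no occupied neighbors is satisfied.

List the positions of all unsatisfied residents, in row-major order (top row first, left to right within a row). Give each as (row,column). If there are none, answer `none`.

(2,1), (2,2), (5,4), (6,4), (7,3)

(1,2)B 1/2 ✓
(1,3)B 1/1 ✓
(2,1)B 0/2 ✗
(2,2)R 1/3 ✗
(2,4)R 0/0 ✓
(3,1)R 2/3 ✓
(3,2)R 2/3 ✓
(3,3)B 1/2 ✓
(4,1)R 1/2 ✓
(4,3)B 3/3 ✓
(4,4)B 1/2 ✓
(5,1)B 1/2 ✓
(5,2)B 3/3 ✓
(5,3)B 3/4 ✓
(5,4)R 0/3 ✗
(6,2)B 3/3 ✓
(6,3)B 3/4 ✓
(6,4)B 1/3 ✗
(7,1)B 1/1 ✓
(7,2)B 2/3 ✓
(7,3)R 1/3 ✗
(7,4)R 1/2 ✓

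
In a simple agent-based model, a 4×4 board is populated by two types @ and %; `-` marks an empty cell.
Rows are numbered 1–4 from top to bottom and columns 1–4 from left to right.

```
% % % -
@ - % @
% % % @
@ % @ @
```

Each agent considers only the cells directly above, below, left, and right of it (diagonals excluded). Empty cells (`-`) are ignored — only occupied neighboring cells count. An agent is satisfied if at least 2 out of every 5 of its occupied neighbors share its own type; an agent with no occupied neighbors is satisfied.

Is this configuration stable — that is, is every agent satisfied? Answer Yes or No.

No

Row 1: (1,1)% 1/2 ok · (1,2)% 2/2 ok · (1,3)% 2/2 ok
Row 2: (2,1)@ 0/2 unhappy · (2,3)% 2/3 ok · (2,4)@ 1/2 ok
Row 3: (3,1)% 1/3 unhappy · (3,2)% 3/3 ok · (3,3)% 2/4 ok · (3,4)@ 2/3 ok
Row 4: (4,1)@ 0/2 unhappy · (4,2)% 1/3 unhappy · (4,3)@ 1/3 unhappy · (4,4)@ 2/2 ok
For instance (2,1) has only 0/2 same-type neighbors, below 2/5.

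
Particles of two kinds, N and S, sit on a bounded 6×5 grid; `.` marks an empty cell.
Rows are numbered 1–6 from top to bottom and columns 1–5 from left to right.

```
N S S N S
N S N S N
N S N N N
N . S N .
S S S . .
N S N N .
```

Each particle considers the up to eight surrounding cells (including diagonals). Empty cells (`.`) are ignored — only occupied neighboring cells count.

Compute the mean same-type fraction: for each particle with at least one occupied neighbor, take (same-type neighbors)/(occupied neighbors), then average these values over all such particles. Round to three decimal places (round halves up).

(1,1)N 1/3
(1,2)S 2/5
(1,3)S 3/5
(1,4)N 2/5
(1,5)S 1/3
(2,1)N 2/5
(2,2)S 3/8
(2,3)N 3/8
(2,4)S 2/8
(2,5)N 3/5
(3,1)N 2/4
(3,2)S 2/7
(3,3)N 3/7
(3,4)N 5/7
(3,5)N 3/4
(4,1)N 1/4
(4,3)S 3/6
(4,4)N 3/5
(5,1)S 2/4
(5,2)S 4/7
(5,3)S 3/6
(6,1)N 0/3
(6,2)S 3/5
(6,3)N 1/4
(6,4)N 1/2
Sum over 25 particles: 1/3 + 2/5 + 3/5 + 2/5 + 1/3 + 2/5 + 3/8 + 3/8 + 2/8 + 3/5 + 2/4 + 2/7 + 3/7 + 5/7 + 3/4 + 1/4 + 3/6 + 3/5 + 2/4 + 4/7 + 3/6 + 0/3 + 3/5 + 1/4 + 1/2 = 661/60; mean = 661/60 ÷ 25 = 661/1500 = 0.440666… → 0.441.

0.441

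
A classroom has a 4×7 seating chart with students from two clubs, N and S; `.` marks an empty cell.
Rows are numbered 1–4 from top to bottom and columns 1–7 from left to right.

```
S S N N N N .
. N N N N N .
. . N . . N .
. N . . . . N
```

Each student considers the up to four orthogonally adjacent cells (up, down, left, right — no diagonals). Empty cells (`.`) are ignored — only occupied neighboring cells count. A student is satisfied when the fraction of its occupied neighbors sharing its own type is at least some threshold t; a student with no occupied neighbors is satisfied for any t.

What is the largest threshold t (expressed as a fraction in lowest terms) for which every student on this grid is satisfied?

1/3

(1,1)S 1/1
(1,2)S 1/3
(1,3)N 2/3
(1,4)N 3/3
(1,5)N 3/3
(1,6)N 2/2
(2,2)N 1/2
(2,3)N 4/4
(2,4)N 3/3
(2,5)N 3/3
(2,6)N 3/3
(3,3)N 1/1
(3,6)N 1/1
(4,2)N — no occupied neighbors
(4,7)N — no occupied neighbors
The smallest same-type fraction is 1/3 at (1,2), which reduces to 1/3. Any threshold above that leaves this student unsatisfied.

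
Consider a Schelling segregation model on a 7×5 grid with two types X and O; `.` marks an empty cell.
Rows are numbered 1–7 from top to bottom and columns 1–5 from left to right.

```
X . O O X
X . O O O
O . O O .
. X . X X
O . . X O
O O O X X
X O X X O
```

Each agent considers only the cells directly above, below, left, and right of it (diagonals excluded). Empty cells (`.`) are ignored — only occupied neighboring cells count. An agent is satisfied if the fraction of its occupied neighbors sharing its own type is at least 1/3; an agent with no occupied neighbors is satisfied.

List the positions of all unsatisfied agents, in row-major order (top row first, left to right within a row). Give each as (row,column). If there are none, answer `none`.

(1,5), (3,1), (5,5), (7,1), (7,5)

Row 1: (1,1)X 1/1 ok · (1,3)O 2/2 ok · (1,4)O 2/3 ok · (1,5)X 0/2 unhappy
Row 2: (2,1)X 1/2 ok · (2,3)O 3/3 ok · (2,4)O 4/4 ok · (2,5)O 1/2 ok
Row 3: (3,1)O 0/1 unhappy · (3,3)O 2/2 ok · (3,4)O 2/3 ok
Row 4: (4,2)X 0/0 ok · (4,4)X 2/3 ok · (4,5)X 1/2 ok
Row 5: (5,1)O 1/1 ok · (5,4)X 2/3 ok · (5,5)O 0/3 unhappy
Row 6: (6,1)O 2/3 ok · (6,2)O 3/3 ok · (6,3)O 1/3 ok · (6,4)X 3/4 ok · (6,5)X 1/3 ok
Row 7: (7,1)X 0/2 unhappy · (7,2)O 1/3 ok · (7,3)X 1/3 ok · (7,4)X 2/3 ok · (7,5)O 0/2 unhappy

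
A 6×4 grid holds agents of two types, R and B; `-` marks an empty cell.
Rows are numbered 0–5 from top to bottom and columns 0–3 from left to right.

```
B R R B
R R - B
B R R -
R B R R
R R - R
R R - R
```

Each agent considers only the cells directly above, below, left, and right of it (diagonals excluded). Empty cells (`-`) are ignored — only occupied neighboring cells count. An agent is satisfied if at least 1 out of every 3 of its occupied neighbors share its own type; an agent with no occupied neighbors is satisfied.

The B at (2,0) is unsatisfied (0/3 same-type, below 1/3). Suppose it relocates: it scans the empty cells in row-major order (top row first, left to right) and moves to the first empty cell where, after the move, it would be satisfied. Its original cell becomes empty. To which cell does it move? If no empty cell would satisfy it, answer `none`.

(2,3)

Vacating (2,0). Empty cells in order:
  (1,2): 1/4 same-type → still unsatisfied.
  (2,3): 1/3 same-type → satisfied — stop here.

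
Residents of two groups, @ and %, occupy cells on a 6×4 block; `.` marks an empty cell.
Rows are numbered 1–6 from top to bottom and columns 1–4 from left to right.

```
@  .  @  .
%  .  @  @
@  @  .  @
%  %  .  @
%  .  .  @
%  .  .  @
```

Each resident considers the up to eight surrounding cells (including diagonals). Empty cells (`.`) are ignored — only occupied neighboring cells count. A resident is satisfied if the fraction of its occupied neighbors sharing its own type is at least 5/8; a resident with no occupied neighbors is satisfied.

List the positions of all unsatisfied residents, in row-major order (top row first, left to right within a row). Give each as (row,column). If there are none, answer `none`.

(1,1), (2,1), (3,1), (3,2), (4,1), (4,2)

(1,1)@ 0/1 not
(1,3)@ 2/2 satisfied
(2,1)% 0/3 not
(2,3)@ 4/4 satisfied
(2,4)@ 3/3 satisfied
(3,1)@ 1/4 not
(3,2)@ 2/5 not
(3,4)@ 3/3 satisfied
(4,1)% 2/4 not
(4,2)% 2/4 not
(4,4)@ 2/2 satisfied
(5,1)% 3/3 satisfied
(5,4)@ 2/2 satisfied
(6,1)% 1/1 satisfied
(6,4)@ 1/1 satisfied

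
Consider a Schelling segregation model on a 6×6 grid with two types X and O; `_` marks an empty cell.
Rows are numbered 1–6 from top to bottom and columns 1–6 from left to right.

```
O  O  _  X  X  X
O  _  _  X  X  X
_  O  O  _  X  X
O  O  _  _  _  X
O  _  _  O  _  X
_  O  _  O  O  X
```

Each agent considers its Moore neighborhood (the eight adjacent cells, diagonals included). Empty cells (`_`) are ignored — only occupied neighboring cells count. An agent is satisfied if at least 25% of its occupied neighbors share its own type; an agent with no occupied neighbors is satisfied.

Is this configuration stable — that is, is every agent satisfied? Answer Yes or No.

Yes

(1,1)O 2/2 ✓
(1,2)O 2/2 ✓
(1,4)X 3/3 ✓
(1,5)X 5/5 ✓
(1,6)X 3/3 ✓
(2,1)O 3/3 ✓
(2,4)X 4/5 ✓
(2,5)X 7/7 ✓
(2,6)X 5/5 ✓
(3,2)O 4/4 ✓
(3,3)O 2/3 ✓
(3,5)X 5/5 ✓
(3,6)X 4/4 ✓
(4,1)O 3/3 ✓
(4,2)O 4/4 ✓
(4,6)X 3/3 ✓
(5,1)O 3/3 ✓
(5,4)O 2/2 ✓
(5,6)X 2/3 ✓
(6,2)O 1/1 ✓
(6,4)O 2/2 ✓
(6,5)O 2/4 ✓
(6,6)X 1/2 ✓
All meet the threshold, so the configuration is stable.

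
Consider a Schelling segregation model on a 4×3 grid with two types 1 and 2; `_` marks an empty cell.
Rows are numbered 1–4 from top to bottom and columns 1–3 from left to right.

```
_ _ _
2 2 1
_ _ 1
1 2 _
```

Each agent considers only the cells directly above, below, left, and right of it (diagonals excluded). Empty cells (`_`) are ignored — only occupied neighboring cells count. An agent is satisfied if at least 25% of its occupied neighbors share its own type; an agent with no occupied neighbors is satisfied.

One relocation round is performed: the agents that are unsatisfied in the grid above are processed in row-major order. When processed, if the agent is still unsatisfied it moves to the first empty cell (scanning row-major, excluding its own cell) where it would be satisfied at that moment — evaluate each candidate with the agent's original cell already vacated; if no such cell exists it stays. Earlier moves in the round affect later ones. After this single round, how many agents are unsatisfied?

Initially unsatisfied (in order): (4,1), (4,2).
  (4,1) → (1,3).
  (4,2): now satisfied by earlier moves; stays.
Resulting grid:
_ _ 1
2 2 1
_ _ 1
_ 2 _
All satisfied now.

0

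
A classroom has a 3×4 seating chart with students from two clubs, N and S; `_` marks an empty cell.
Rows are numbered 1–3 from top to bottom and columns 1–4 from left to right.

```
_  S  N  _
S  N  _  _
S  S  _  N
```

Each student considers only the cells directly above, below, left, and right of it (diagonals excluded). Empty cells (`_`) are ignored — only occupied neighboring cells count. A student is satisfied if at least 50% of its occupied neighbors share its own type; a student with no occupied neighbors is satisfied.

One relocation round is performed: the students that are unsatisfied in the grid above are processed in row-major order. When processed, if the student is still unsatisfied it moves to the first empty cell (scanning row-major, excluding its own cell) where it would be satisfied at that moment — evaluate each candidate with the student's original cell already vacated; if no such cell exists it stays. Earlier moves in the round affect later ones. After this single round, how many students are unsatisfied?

0

Initially unsatisfied (in order): (1,2), (1,3), (2,2).
  (1,2) → (1,1).
  (1,3): now satisfied by earlier moves; stays.
  (2,2) → (1,2).
Resulting grid:
S N N _
S _ _ _
S S _ N
All satisfied now.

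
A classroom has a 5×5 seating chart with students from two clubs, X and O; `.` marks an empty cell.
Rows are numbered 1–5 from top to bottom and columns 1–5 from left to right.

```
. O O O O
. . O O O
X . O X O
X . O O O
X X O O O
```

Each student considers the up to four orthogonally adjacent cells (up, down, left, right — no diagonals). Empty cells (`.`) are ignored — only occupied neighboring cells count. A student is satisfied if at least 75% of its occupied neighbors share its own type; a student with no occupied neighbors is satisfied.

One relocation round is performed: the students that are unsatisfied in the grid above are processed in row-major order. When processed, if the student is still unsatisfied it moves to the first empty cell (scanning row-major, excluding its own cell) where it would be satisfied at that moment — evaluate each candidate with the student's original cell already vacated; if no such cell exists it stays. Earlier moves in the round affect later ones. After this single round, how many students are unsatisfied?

Initially unsatisfied (in order): (3,3), (3,4), (3,5), (5,2), (5,3).
  (3,3) → (1,1).
  (3,4) → (3,2).
  (3,5): now satisfied by earlier moves; stays.
  (5,2): no empty cell satisfies it; stays.
  (5,3) → (3,4).
Resulting grid:
O O O O O
. . O O O
X X . O O
X . O O O
X X . O O
All satisfied now.

0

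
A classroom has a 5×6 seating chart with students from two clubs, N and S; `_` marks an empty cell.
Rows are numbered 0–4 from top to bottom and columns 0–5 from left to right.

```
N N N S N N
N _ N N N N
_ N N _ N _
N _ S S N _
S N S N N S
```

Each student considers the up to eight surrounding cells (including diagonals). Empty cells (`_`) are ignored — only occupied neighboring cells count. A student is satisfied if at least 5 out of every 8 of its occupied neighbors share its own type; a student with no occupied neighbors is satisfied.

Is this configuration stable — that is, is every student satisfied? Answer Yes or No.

No

(0,0)N 2/2 ✓
(0,1)N 4/4 ✓
(0,2)N 3/4 ✓
(0,3)S 0/5 ✗
(0,4)N 4/5 ✓
(0,5)N 3/3 ✓
(1,0)N 3/3 ✓
(1,2)N 5/6 ✓
(1,3)N 6/7 ✓
(1,4)N 5/6 ✓
(1,5)N 4/4 ✓
(2,1)N 4/5 ✓
(2,2)N 3/5 ✗
(2,4)N 4/5 ✓
(3,0)N 2/3 ✓
(3,2)S 2/6 ✗
(3,3)S 2/7 ✗
(3,4)N 3/5 ✗
(4,0)S 0/2 ✗
(4,1)N 1/4 ✗
(4,2)S 2/4 ✗
(4,3)N 2/5 ✗
(4,4)N 2/4 ✗
(4,5)S 0/2 ✗
For instance (0,3) has only 0/5 same-type neighbors, below 5/8.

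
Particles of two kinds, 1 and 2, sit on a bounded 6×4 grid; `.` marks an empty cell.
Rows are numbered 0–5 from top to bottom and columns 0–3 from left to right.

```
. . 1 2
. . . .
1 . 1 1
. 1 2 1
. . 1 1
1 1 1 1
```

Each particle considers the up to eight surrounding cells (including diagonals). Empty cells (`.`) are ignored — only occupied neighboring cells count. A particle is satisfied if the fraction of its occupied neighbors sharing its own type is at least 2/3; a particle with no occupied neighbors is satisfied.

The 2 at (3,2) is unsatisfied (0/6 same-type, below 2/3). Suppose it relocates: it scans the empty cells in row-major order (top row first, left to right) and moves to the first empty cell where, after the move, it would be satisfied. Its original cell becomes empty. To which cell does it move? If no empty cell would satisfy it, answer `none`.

Vacating (3,2). Empty cells in order:
  (0,0): 0/0 same-type → satisfied — stop here.

(0,0)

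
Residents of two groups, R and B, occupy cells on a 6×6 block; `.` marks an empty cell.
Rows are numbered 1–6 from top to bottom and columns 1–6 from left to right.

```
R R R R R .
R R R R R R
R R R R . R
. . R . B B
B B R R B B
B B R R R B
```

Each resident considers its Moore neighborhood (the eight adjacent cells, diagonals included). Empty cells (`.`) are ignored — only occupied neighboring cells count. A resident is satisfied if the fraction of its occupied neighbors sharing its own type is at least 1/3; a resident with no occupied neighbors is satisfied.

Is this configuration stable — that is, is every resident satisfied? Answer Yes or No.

Yes

Row 1: (1,1)R 3/3 ok · (1,2)R 5/5 ok · (1,3)R 5/5 ok · (1,4)R 5/5 ok · (1,5)R 4/4 ok
Row 2: (2,1)R 5/5 ok · (2,2)R 8/8 ok · (2,3)R 8/8 ok · (2,4)R 7/7 ok · (2,5)R 6/6 ok · (2,6)R 3/3 ok
Row 3: (3,1)R 3/3 ok · (3,2)R 6/6 ok · (3,3)R 6/6 ok · (3,4)R 5/6 ok · (3,6)R 2/4 ok
Row 4: (4,3)R 5/6 ok · (4,5)B 3/6 ok · (4,6)B 3/4 ok
Row 5: (5,1)B 3/3 ok · (5,2)B 3/6 ok · (5,3)R 4/6 ok · (5,4)R 5/7 ok · (5,5)B 4/7 ok · (5,6)B 4/5 ok
Row 6: (6,1)B 3/3 ok · (6,2)B 3/5 ok · (6,3)R 3/5 ok · (6,4)R 4/5 ok · (6,5)R 2/5 ok · (6,6)B 2/3 ok
All meet the threshold, so the configuration is stable.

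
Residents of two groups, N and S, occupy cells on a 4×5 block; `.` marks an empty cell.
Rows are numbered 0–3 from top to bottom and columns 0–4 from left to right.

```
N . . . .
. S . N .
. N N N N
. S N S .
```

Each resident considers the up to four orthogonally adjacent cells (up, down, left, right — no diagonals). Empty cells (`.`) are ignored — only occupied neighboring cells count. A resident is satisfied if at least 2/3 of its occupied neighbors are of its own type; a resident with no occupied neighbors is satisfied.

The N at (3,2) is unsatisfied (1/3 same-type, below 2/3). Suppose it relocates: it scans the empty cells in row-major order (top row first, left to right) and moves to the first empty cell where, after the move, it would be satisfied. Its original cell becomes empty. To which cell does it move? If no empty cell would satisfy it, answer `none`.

Vacating (3,2). Empty cells in order:
  (0,1): 1/2 same-type → still unsatisfied.
  (0,2): 0/0 same-type → satisfied — stop here.

(0,2)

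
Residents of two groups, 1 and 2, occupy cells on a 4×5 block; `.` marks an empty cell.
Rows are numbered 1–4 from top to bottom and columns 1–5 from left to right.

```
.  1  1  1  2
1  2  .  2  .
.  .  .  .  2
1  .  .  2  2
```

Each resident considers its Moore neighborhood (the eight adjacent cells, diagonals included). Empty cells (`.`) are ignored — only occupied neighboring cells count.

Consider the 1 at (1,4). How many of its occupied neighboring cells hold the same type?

Occupied neighbors of (1,4): (1,3)=1, (1,5)=2, (2,4)=2.
Same type (1): 1 of 3.

1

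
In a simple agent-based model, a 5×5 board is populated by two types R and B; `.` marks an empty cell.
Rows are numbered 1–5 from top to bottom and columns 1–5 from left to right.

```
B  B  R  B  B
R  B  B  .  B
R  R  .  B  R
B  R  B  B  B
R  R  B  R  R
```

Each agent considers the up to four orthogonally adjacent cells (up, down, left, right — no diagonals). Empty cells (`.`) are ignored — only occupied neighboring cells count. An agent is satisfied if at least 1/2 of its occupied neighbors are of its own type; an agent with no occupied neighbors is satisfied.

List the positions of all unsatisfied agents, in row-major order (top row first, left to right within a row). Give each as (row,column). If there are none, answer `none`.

Row 1: (1,1)B 1/2 ok · (1,2)B 2/3 ok · (1,3)R 0/3 unhappy · (1,4)B 1/2 ok · (1,5)B 2/2 ok
Row 2: (2,1)R 1/3 unhappy · (2,2)B 2/4 ok · (2,3)B 1/2 ok · (2,5)B 1/2 ok
Row 3: (3,1)R 2/3 ok · (3,2)R 2/3 ok · (3,4)B 1/2 ok · (3,5)R 0/3 unhappy
Row 4: (4,1)B 0/3 unhappy · (4,2)R 2/4 ok · (4,3)B 2/3 ok · (4,4)B 3/4 ok · (4,5)B 1/3 unhappy
Row 5: (5,1)R 1/2 ok · (5,2)R 2/3 ok · (5,3)B 1/3 unhappy · (5,4)R 1/3 unhappy · (5,5)R 1/2 ok

(1,3), (2,1), (3,5), (4,1), (4,5), (5,3), (5,4)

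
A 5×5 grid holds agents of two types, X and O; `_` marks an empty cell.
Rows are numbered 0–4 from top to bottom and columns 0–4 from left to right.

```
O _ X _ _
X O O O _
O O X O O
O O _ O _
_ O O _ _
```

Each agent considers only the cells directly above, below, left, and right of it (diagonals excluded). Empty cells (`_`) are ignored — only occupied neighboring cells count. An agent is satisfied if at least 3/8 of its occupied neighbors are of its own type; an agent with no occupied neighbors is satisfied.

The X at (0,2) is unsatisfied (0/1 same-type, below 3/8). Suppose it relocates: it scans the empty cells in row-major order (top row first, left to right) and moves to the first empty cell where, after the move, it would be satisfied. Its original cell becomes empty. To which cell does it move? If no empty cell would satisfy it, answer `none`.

Vacating (0,2). Empty cells in order:
  (0,1): 0/2 same-type → still unsatisfied.
  (0,3): 0/1 same-type → still unsatisfied.
  (0,4): 0/0 same-type → satisfied — stop here.

(0,4)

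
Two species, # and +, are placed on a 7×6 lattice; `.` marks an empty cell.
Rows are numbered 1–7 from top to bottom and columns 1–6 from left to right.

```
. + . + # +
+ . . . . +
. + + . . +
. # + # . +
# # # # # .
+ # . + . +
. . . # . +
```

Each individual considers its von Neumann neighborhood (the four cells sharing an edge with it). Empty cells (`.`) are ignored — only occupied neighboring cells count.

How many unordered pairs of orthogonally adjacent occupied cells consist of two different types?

Scan each occupied cell's neighbors to the right and below so each pair is counted once.
Row 1: +(1,4)–#(1,5)≠ #(1,5)–+(1,6)≠ +(1,6)–+(2,6)=  → 2/3 unlike.
Row 2: +(2,6)–+(3,6)=  → 0/1 unlike.
Row 3: +(3,2)–+(3,3)= +(3,2)–#(4,2)≠ +(3,3)–+(4,3)= +(3,6)–+(4,6)=  → 1/4 unlike.
Row 4: #(4,2)–+(4,3)≠ #(4,2)–#(5,2)= +(4,3)–#(4,4)≠ +(4,3)–#(5,3)≠ #(4,4)–#(5,4)=  → 3/5 unlike.
Row 5: #(5,1)–#(5,2)= #(5,1)–+(6,1)≠ #(5,2)–#(5,3)= #(5,2)–#(6,2)= #(5,3)–#(5,4)= #(5,4)–#(5,5)= #(5,4)–+(6,4)≠  → 2/7 unlike.
Row 6: +(6,1)–#(6,2)≠ +(6,4)–#(7,4)≠ +(6,6)–+(7,6)=  → 2/3 unlike.
Total adjacent occupied pairs: 23; unlike-type pairs: 10.

10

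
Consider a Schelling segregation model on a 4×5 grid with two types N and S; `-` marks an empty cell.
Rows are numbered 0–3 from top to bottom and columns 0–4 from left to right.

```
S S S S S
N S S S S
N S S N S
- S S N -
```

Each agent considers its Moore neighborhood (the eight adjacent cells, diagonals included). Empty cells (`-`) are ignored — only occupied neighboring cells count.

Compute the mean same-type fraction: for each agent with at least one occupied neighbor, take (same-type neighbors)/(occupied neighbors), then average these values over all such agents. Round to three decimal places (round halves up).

Row 0: (0,0)S 2/3 · (0,1)S 4/5 · (0,2)S 5/5 · (0,3)S 5/5 · (0,4)S 3/3
Row 1: (1,0)N 1/5 · (1,1)S 6/8 · (1,2)S 7/8 · (1,3)S 7/8 · (1,4)S 4/5
Row 2: (2,0)N 1/4 · (2,1)S 5/7 · (2,2)S 6/8 · (2,3)N 1/7 · (2,4)S 2/4
Row 3: (3,1)S 3/4 · (3,2)S 3/5 · (3,3)N 1/4
Sum over 18 agents: 2/3 + 4/5 + 5/5 + 5/5 + 3/3 + 1/5 + 6/8 + 7/8 + 7/8 + 4/5 + 1/4 + 5/7 + 6/8 + 1/7 + 2/4 + 3/4 + 3/5 + 1/4 = 1252/105; mean = 1252/105 ÷ 18 = 626/945 = 0.662433… → 0.662.

0.662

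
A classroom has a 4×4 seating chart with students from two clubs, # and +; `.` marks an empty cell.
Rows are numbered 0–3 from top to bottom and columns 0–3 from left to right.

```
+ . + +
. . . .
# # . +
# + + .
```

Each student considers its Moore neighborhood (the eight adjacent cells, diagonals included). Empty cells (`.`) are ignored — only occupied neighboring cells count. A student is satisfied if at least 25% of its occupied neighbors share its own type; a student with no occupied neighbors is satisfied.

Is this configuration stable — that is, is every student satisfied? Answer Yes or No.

(0,0)+ 0/0 satisfied
(0,2)+ 1/1 satisfied
(0,3)+ 1/1 satisfied
(2,0)# 2/3 satisfied
(2,1)# 2/4 satisfied
(2,3)+ 1/1 satisfied
(3,0)# 2/3 satisfied
(3,1)+ 1/4 satisfied
(3,2)+ 2/3 satisfied
All meet the threshold, so the configuration is stable.

Yes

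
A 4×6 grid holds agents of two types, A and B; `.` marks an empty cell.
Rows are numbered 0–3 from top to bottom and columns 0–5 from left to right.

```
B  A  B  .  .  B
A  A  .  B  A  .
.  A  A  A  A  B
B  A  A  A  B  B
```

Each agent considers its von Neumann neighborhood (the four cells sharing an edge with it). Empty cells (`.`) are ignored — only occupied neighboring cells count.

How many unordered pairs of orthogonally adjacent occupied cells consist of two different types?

9

Scan each occupied cell's neighbors to the right and below so each pair is counted once.
From row 0: 3 unlike of 4 pairs (running 3/4).
From row 1: 2 unlike of 5 pairs (running 5/9).
From row 2: 2 unlike of 9 pairs (running 7/18).
From row 3: 2 unlike of 5 pairs (running 9/23).
Total adjacent occupied pairs: 23; unlike-type pairs: 9.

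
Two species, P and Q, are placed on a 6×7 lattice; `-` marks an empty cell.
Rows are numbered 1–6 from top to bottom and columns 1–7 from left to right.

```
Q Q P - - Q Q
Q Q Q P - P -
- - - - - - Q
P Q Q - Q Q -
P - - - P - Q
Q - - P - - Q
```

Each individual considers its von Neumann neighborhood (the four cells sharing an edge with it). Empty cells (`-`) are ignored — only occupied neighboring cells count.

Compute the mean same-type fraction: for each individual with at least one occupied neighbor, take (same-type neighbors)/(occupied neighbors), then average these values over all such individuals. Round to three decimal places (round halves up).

(1,1)Q 2/2
(1,2)Q 2/3
(1,3)P 0/2
(1,6)Q 1/2
(1,7)Q 1/1
(2,1)Q 2/2
(2,2)Q 3/3
(2,3)Q 1/3
(2,4)P 0/1
(2,6)P 0/1
(3,7)Q — no occupied neighbors
(4,1)P 1/2
(4,2)Q 1/2
(4,3)Q 1/1
(4,5)Q 1/2
(4,6)Q 1/1
(5,1)P 1/2
(5,5)P 0/1
(5,7)Q 1/1
(6,1)Q 0/1
(6,4)P — no occupied neighbors
(6,7)Q 1/1
Sum over 20 individuals: 2/2 + 2/3 + 0/2 + 1/2 + 1/1 + 2/2 + 3/3 + 1/3 + 0/1 + 0/1 + 1/2 + 1/2 + 1/1 + 1/2 + 1/1 + 1/2 + 0/1 + 1/1 + 0/1 + 1/1 = 23/2; mean = 23/2 ÷ 20 = 23/40 = 0.575 → 0.575.

0.575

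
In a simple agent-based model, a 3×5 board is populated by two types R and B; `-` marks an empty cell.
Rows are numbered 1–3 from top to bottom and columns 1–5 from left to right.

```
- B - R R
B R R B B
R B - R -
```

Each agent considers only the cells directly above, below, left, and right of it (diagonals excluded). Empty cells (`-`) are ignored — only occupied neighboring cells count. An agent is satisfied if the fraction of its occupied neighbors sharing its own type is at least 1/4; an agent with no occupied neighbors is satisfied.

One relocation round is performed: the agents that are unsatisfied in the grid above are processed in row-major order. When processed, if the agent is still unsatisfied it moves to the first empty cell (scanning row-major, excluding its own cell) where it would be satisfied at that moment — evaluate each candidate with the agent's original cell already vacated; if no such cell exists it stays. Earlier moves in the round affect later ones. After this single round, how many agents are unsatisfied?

Initially unsatisfied (in order): (1,2), (2,1), (3,1), (3,2), (3,4).
  (1,2) → (1,1).
  (2,1): now satisfied by earlier moves; stays.
  (3,1) → (1,2).
  (3,2) → (3,1).
  (3,4) → (1,3).
Resulting grid:
B R R R R
B R R B B
B - - - -
All satisfied now.

0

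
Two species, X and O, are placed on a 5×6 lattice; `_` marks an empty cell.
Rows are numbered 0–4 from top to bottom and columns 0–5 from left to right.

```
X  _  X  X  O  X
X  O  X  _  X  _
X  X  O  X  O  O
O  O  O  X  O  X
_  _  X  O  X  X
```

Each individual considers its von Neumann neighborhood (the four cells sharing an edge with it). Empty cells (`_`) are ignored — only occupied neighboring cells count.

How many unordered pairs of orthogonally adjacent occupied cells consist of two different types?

Scan each occupied cell's neighbors to the right and below so each pair is counted once.
Row 0: X(0,0)–X(1,0)= X(0,2)–X(0,3)= X(0,2)–X(1,2)= X(0,3)–O(0,4)≠ O(0,4)–X(0,5)≠ O(0,4)–X(1,4)≠  → 3/6 unlike.
Row 1: X(1,0)–O(1,1)≠ X(1,0)–X(2,0)= O(1,1)–X(1,2)≠ O(1,1)–X(2,1)≠ X(1,2)–O(2,2)≠ X(1,4)–O(2,4)≠  → 5/6 unlike.
Row 2: X(2,0)–X(2,1)= X(2,0)–O(3,0)≠ X(2,1)–O(2,2)≠ X(2,1)–O(3,1)≠ O(2,2)–X(2,3)≠ O(2,2)–O(3,2)= X(2,3)–O(2,4)≠ X(2,3)–X(3,3)= O(2,4)–O(2,5)= O(2,4)–O(3,4)= O(2,5)–X(3,5)≠  → 6/11 unlike.
Row 3: O(3,0)–O(3,1)= O(3,1)–O(3,2)= O(3,2)–X(3,3)≠ O(3,2)–X(4,2)≠ X(3,3)–O(3,4)≠ X(3,3)–O(4,3)≠ O(3,4)–X(3,5)≠ O(3,4)–X(4,4)≠ X(3,5)–X(4,5)=  → 6/9 unlike.
Row 4: X(4,2)–O(4,3)≠ O(4,3)–X(4,4)≠ X(4,4)–X(4,5)=  → 2/3 unlike.
Total adjacent occupied pairs: 35; unlike-type pairs: 22.

22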